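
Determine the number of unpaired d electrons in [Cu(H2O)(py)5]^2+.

Ligand charges: water is neutral; pyridine is neutral. With an overall charge of +2 the copper centre must be in the +2 oxidation state.
Group 11 minus oxidation state 2 gives a d⁹ configuration.
In an octahedral field the d⁹ configuration is t₂g⁶e_g³ (only one arrangement possible), giving 1 unpaired electron.

1 unpaired electron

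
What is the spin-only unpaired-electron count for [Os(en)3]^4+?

Ligand charges: ethylenediamine is neutral. With an overall charge of +4 the osmium centre must be in the +4 oxidation state.
Os sits in group 8, so the d-electron count is 8 − 4 = 4.
Counting donor atoms: 3×ethylenediamine (bidentate) → 6 donors. Coordination number = 6.
The spin state decides the count: a 5d ion has a large Δₒ and is invariably low-spin.
An octahedral low-spin d⁴ ion is t₂g⁴e_g⁰, giving 2 unpaired electrons.

2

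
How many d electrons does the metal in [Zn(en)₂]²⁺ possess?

Summing ligand charges against the +2 overall charge gives an oxidation state of +2 for zinc.
Zinc is a group-12 element; Zn(II) is therefore d¹⁰.

d10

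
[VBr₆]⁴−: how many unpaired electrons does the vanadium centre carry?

Each bromide is −1; balancing the −4 overall charge requires V(II).
Group 5 minus oxidation state 2 gives a d³ configuration.
In an octahedral field the d³ configuration is t₂g³e_g⁰ (only one arrangement possible), giving 3 unpaired electrons.

3 unpaired electrons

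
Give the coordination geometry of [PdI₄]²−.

Ligand charges: each iodide is −1. With an overall charge of −2 the palladium centre must be in the +2 oxidation state.
Pd sits in group 10, so the d-electron count is 10 − 2 = 8.
Coordination number: 4.
A 4d d⁸ ion has a large crystal-field splitting; square planar leaves the high-energy d_{x²−y²} orbital empty and maximises CFSE.

square planar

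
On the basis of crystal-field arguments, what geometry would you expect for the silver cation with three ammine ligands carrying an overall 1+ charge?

Ligand charges: ammonia is neutral. With an overall charge of +1 the silver centre must be in the +1 oxidation state.
Group 11 minus oxidation state 1 gives a d¹⁰ configuration.
With 3 monodentate ligands the coordination number is 3.
Three ligands around a d¹⁰ centre minimise repulsion in a trigonal-planar arrangement.

trigonal planar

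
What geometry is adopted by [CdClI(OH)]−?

Each chloride is −1; each iodide is −1; each hydroxide is −1; balancing the −1 overall charge requires Cd(II).
Cd sits in group 12, so the d-electron count is 12 − 2 = 10.
With 3 monodentate ligands the coordination number is 3.
Three ligands around a d¹⁰ centre minimise repulsion in a trigonal-planar arrangement.

trigonal planar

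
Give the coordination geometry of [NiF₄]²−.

Summing ligand charges against the −2 overall charge gives an oxidation state of +2 for nickel.
Ni sits in group 10, so the d-electron count is 10 − 2 = 8.
With 4 monodentate ligands the coordination number is 4.
Fluoride is a weak-field ligand.
With weak-field ligands the CFSE gain from square planar is small, so a 3d d⁸ ion takes the sterically preferred tetrahedral geometry.

tetrahedral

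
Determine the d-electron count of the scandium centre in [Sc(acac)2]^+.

d⁰

Ligand charges: each acetylacetonate is −1. With an overall charge of +1 the scandium centre must be in the +3 oxidation state.
Group 3 minus oxidation state 3 gives a d⁰ configuration.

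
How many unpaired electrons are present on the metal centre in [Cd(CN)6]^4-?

0 unpaired electrons

Summing ligand charges against the −4 overall charge gives an oxidation state of +2 for cadmium.
Cd sits in group 12, so the d-electron count is 12 − 2 = 10.
In an octahedral field the d¹⁰ configuration is t₂g⁶e_g⁴, giving 0 unpaired electrons.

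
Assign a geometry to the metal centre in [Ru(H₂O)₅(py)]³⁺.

Summing ligand charges against the +3 overall charge gives an oxidation state of +3 for ruthenium.
Ruthenium is a group-8 element; Ru(III) is therefore d⁵.
Coordination number: 6.
Six donors around a single metal centre give an octahedral coordination sphere.

octahedral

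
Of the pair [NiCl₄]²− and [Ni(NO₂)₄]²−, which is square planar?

[Ni(NO₂)₄]²−

For [NiCl₄]²−: Ligand charges: each chloride is −1. With an overall charge of −2 the nickel centre must be in the +2 oxidation state. Group 10 minus oxidation state 2 gives a d⁸ configuration. Chloride is a weak-field ligand. With weak-field ligands the CFSE gain from square planar is small, so a 3d d⁸ ion takes the sterically preferred tetrahedral geometry. → tetrahedral.
For [Ni(NO₂)₄]²−: Summing ligand charges against the −2 overall charge gives an oxidation state of +2 for nickel. Nickel is a group-10 element; Ni(II) is therefore d⁸. Nitro (N-bound nitrite) is a strong-field ligand (high in the spectrochemical series). A 3d d⁸ ion with strong-field ligands gains enough CFSE to favour square planar over tetrahedral. → square planar.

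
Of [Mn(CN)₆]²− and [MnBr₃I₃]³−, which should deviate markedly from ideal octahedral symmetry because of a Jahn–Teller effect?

[MnBr₃I₃]³−

[Mn(CN)₆]²−: Each cyanide is −1; balancing the −2 overall charge requires Mn(IV). Manganese is a group-7 element; Mn(IV) is therefore d³. The d³ configuration leaves the e_g set evenly filled (or empty) — no strong Jahn–Teller driving force.
[MnBr₃I₃]³−: Ligand charges: each bromide is −1; each iodide is −1. With an overall charge of −3 the manganese centre must be in the +3 oxidation state. Manganese is a group-7 element; Mn(III) is therefore d⁴. Bromide and iodide are weak-field ligands for a first-row metal, so the complex is high-spin. The t₂g³e_g¹ (high-spin) configuration has an unevenly filled e_g set; the Jahn–Teller theorem predicts a tetragonal distortion (typically axial elongation) to lift the degeneracy.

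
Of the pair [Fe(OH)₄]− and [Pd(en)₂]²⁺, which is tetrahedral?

For [Fe(OH)₄]−: Ligand charges: each hydroxide is −1. With an overall charge of −1 the iron centre must be in the +3 oxidation state. Fe sits in group 8, so the d-electron count is 8 − 3 = 5. A high-spin d⁵ ion has zero CFSE in either geometry, so four ligands adopt the sterically favoured tetrahedral geometry. → tetrahedral.
For [Pd(en)₂]²⁺: Ligand charges: ethylenediamine is neutral. With an overall charge of +2 the palladium centre must be in the +2 oxidation state. Palladium is a group-10 element; Pd(II) is therefore d⁸. A 4d d⁸ ion has a large crystal-field splitting; square planar leaves the high-energy d_{x²−y²} orbital empty and maximises CFSE. → square planar.

[Fe(OH)₄]−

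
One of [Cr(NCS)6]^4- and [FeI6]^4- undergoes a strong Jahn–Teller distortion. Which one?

[Cr(NCS)6]^4-: Each isothiocyanate is −1; balancing the −4 overall charge requires Cr(II). Group 6 minus oxidation state 2 gives a d⁴ configuration. Isothiocyanate is a weak-field ligand for a first-row metal, so the complex is high-spin. The t₂g³e_g¹ (high-spin) configuration has an unevenly filled e_g set; the Jahn–Teller theorem predicts a tetragonal distortion (typically axial elongation) to lift the degeneracy.
[FeI6]^4-: Each iodide is −1; balancing the −4 overall charge requires Fe(II). Group 8 minus oxidation state 2 gives a d⁶ configuration. Iodide is a weak-field ligand for a first-row metal, so the complex is high-spin. The d⁶ configuration leaves the e_g set evenly filled (or empty) — no strong Jahn–Teller driving force.

[Cr(NCS)6]^4-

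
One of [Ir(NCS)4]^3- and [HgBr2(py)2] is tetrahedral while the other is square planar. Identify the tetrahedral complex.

[HgBr2(py)2]

For [Ir(NCS)4]^3-: Ligand charges: each isothiocyanate is −1. With an overall charge of −3 the iridium centre must be in the +1 oxidation state. Group 9 minus oxidation state 1 gives a d⁸ configuration. A 5d d⁸ ion has a large crystal-field splitting; square planar leaves the high-energy d_{x²−y²} orbital empty and maximises CFSE. → square planar.
For [HgBr2(py)2]: Ligand charges: each bromide is −1; pyridine is neutral. With an overall charge of 0 the mercury centre must be in the +2 oxidation state. Hg sits in group 12, so the d-electron count is 12 − 2 = 10. A d¹⁰ ion has no crystal-field stabilisation preference between square planar and tetrahedral, so four ligands adopt the sterically favoured tetrahedral geometry. → tetrahedral.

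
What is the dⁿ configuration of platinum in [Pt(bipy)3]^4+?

d6

Ligand charges: 2,2′-bipyridine is neutral. With an overall charge of +4 the platinum centre must be in the +4 oxidation state.
Pt sits in group 10, so the d-electron count is 10 − 4 = 6.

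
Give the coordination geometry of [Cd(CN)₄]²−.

tetrahedral

Ligand charges: each cyanide is −1. With an overall charge of −2 the cadmium centre must be in the +2 oxidation state.
Cadmium is a group-12 element; Cd(II) is therefore d¹⁰.
Coordination number: 4.
A d¹⁰ ion has no crystal-field stabilisation preference between square planar and tetrahedral, so four ligands adopt the sterically favoured tetrahedral geometry.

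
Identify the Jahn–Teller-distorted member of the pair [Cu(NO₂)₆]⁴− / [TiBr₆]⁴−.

[Cu(NO₂)₆]⁴−: Each nitro (N-bound nitrite) is −1; balancing the −4 overall charge requires Cu(II). Copper is a group-11 element; Cu(II) is therefore d⁹. The t₂g⁶e_g³ configuration has an unevenly filled e_g set; the Jahn–Teller theorem predicts a tetragonal distortion (typically axial elongation) to lift the degeneracy.
[TiBr₆]⁴−: Ligand charges: each bromide is −1. With an overall charge of −4 the titanium centre must be in the +2 oxidation state. Ti sits in group 4, so the d-electron count is 4 − 2 = 2. The d² configuration leaves the e_g set evenly filled (or empty) — no strong Jahn–Teller driving force.

[Cu(NO₂)₆]⁴−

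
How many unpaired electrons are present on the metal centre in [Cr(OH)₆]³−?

3 unpaired electrons

Summing ligand charges against the −3 overall charge gives an oxidation state of +3 for chromium.
Group 6 minus oxidation state 3 gives a d³ configuration.
In an octahedral field the d³ configuration is t₂g³e_g⁰ (only one arrangement possible), giving 3 unpaired electrons.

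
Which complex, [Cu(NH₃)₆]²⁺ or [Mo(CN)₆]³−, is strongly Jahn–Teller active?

[Cu(NH₃)₆]²⁺

[Cu(NH₃)₆]²⁺: Ammonia is neutral; balancing the +2 overall charge requires Cu(II). Group 11 minus oxidation state 2 gives a d⁹ configuration. The t₂g⁶e_g³ configuration has an unevenly filled e_g set; the Jahn–Teller theorem predicts a tetragonal distortion (typically axial elongation) to lift the degeneracy.
[Mo(CN)₆]³−: Each cyanide is −1; balancing the −3 overall charge requires Mo(III). Group 6 minus oxidation state 3 gives a d³ configuration. The d³ configuration leaves the e_g set evenly filled (or empty) — no strong Jahn–Teller driving force.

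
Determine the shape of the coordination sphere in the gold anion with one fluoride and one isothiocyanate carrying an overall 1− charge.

linear

Summing ligand charges against the −1 overall charge gives an oxidation state of +1 for gold.
Au sits in group 11, so the d-electron count is 11 − 1 = 10.
With 2 monodentate ligands the coordination number is 2.
A d¹⁰ ion with only two ligands adopts a linear arrangement (sp hybridisation; no CFSE preference).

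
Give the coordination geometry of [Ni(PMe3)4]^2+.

Ligand charges: trimethylphosphine is neutral. With an overall charge of +2 the nickel centre must be in the +2 oxidation state.
Nickel is a group-10 element; Ni(II) is therefore d⁸.
With 4 monodentate ligands the coordination number is 4.
Trimethylphosphine is a strong-field ligand (high in the spectrochemical series).
A 3d d⁸ ion with strong-field ligands gains enough CFSE to favour square planar over tetrahedral.

square planar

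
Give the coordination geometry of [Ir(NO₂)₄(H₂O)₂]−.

Summing ligand charges against the −1 overall charge gives an oxidation state of +3 for iridium.
Iridium is a group-9 element; Ir(III) is therefore d⁶.
With 6 monodentate ligands the coordination number is 6.
Six donors around a single metal centre give an octahedral coordination sphere.

octahedral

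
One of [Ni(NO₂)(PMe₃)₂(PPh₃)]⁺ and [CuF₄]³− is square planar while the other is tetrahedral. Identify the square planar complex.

For [Ni(NO₂)(PMe₃)₂(PPh₃)]⁺: Summing ligand charges against the +1 overall charge gives an oxidation state of +2 for nickel. Group 10 minus oxidation state 2 gives a d⁸ configuration. Nitro (N-bound nitrite), trimethylphosphine, and triphenylphosphine are strong-field ligands (high in the spectrochemical series). A 3d d⁸ ion with strong-field ligands gains enough CFSE to favour square planar over tetrahedral. → square planar.
For [CuF₄]³−: Each fluoride is −1; balancing the −3 overall charge requires Cu(I). Cu sits in group 11, so the d-electron count is 11 − 1 = 10. A d¹⁰ ion has no crystal-field stabilisation preference between square planar and tetrahedral, so four ligands adopt the sterically favoured tetrahedral geometry. → tetrahedral.

[Ni(NO₂)(PMe₃)₂(PPh₃)]⁺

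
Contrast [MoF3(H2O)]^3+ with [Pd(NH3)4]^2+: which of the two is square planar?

[Pd(NH3)4]^2+

For [MoF3(H2O)]^3+: Each fluoride is −1; water is neutral; balancing the +3 overall charge requires Mo(VI). Group 6 minus oxidation state 6 gives a d⁰ configuration. A d⁰ ion has no crystal-field stabilisation preference between square planar and tetrahedral, so four ligands adopt the sterically favoured tetrahedral geometry. → tetrahedral.
For [Pd(NH3)4]^2+: Ligand charges: ammonia is neutral. With an overall charge of +2 the palladium centre must be in the +2 oxidation state. Pd sits in group 10, so the d-electron count is 10 − 2 = 8. A 4d d⁸ ion has a large crystal-field splitting; square planar leaves the high-energy d_{x²−y²} orbital empty and maximises CFSE. → square planar.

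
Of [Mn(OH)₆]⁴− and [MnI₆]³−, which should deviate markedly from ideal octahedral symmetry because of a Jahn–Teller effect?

[Mn(OH)₆]⁴−: Ligand charges: each hydroxide is −1. With an overall charge of −4 the manganese centre must be in the +2 oxidation state. Group 7 minus oxidation state 2 gives a d⁵ configuration. Hydroxide is a weak-field ligand for a first-row metal, so the complex is high-spin. The d⁵ configuration leaves the e_g set evenly filled (or empty) — no strong Jahn–Teller driving force.
[MnI₆]³−: Summing ligand charges against the −3 overall charge gives an oxidation state of +3 for manganese. Group 7 minus oxidation state 3 gives a d⁴ configuration. Iodide is a weak-field ligand for a first-row metal, so the complex is high-spin. The t₂g³e_g¹ (high-spin) configuration has an unevenly filled e_g set; the Jahn–Teller theorem predicts a tetragonal distortion (typically axial elongation) to lift the degeneracy.

[MnI₆]³−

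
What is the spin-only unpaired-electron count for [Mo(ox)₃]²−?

Each oxalate is −2; balancing the −2 overall charge requires Mo(IV).
Molybdenum is a group-6 element; Mo(IV) is therefore d².
Counting donor atoms: 3×oxalate (bidentate) → 6 donors. Coordination number = 6.
In an octahedral field the d² configuration is t₂g²e_g⁰ (only one arrangement possible), giving 2 unpaired electrons.

2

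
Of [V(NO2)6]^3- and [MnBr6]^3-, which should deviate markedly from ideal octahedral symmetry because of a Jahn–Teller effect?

[V(NO2)6]^3-: Summing ligand charges against the −3 overall charge gives an oxidation state of +3 for vanadium. V sits in group 5, so the d-electron count is 5 − 3 = 2. The d² configuration leaves the e_g set evenly filled (or empty) — no strong Jahn–Teller driving force.
[MnBr6]^3-: Summing ligand charges against the −3 overall charge gives an oxidation state of +3 for manganese. Mn sits in group 7, so the d-electron count is 7 − 3 = 4. Bromide is a weak-field ligand for a first-row metal, so the complex is high-spin. The t₂g³e_g¹ (high-spin) configuration has an unevenly filled e_g set; the Jahn–Teller theorem predicts a tetragonal distortion (typically axial elongation) to lift the degeneracy.

[MnBr6]^3-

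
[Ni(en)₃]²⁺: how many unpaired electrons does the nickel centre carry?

2 unpaired electrons

Ethylenediamine is neutral; balancing the +2 overall charge requires Ni(II).
Ni sits in group 10, so the d-electron count is 10 − 2 = 8.
Counting donor atoms: 3×ethylenediamine (bidentate) → 6 donors. Coordination number = 6.
In an octahedral field the d⁸ configuration is t₂g⁶e_g² (only one arrangement possible), giving 2 unpaired electrons.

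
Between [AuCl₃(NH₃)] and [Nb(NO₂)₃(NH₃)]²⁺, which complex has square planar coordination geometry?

[AuCl₃(NH₃)]

For [AuCl₃(NH₃)]: Each chloride is −1; ammonia is neutral; balancing the 0 overall charge requires Au(III). Au sits in group 11, so the d-electron count is 11 − 3 = 8. A 5d d⁸ ion has a large crystal-field splitting; square planar leaves the high-energy d_{x²−y²} orbital empty and maximises CFSE. → square planar.
For [Nb(NO₂)₃(NH₃)]²⁺: Ligand charges: each nitro (N-bound nitrite) is −1; ammonia is neutral. With an overall charge of +2 the niobium centre must be in the +5 oxidation state. Niobium is a group-5 element; Nb(V) is therefore d⁰. A d⁰ ion has no crystal-field stabilisation preference between square planar and tetrahedral, so four ligands adopt the sterically favoured tetrahedral geometry. → tetrahedral.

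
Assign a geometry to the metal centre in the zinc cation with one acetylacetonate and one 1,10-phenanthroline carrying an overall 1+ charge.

tetrahedral

Summing ligand charges against the +1 overall charge gives an oxidation state of +2 for zinc.
Zinc is a group-12 element; Zn(II) is therefore d¹⁰.
Counting donor atoms: 1×acetylacetonate (bidentate) → 2 donors; 1×1,10-phenanthroline (bidentate) → 2 donors. Coordination number = 4.
A d¹⁰ ion has no crystal-field stabilisation preference between square planar and tetrahedral, so four ligands adopt the sterically favoured tetrahedral geometry.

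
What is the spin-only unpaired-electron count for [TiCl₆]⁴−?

Each chloride is −1; balancing the −4 overall charge requires Ti(II).
Group 4 minus oxidation state 2 gives a d² configuration.
In an octahedral field the d² configuration is t₂g²e_g⁰ (only one arrangement possible), giving 2 unpaired electrons.

2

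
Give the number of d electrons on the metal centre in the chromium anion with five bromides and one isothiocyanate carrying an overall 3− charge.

d3

Each bromide is −1; each isothiocyanate is −1; balancing the −3 overall charge requires Cr(III).
Chromium is a group-6 element; Cr(III) is therefore d³.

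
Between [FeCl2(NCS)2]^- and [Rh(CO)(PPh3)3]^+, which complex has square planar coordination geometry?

[Rh(CO)(PPh3)3]^+

For [FeCl2(NCS)2]^-: Summing ligand charges against the −1 overall charge gives an oxidation state of +3 for iron. Group 8 minus oxidation state 3 gives a d⁵ configuration. A high-spin d⁵ ion has zero CFSE in either geometry, so four ligands adopt the sterically favoured tetrahedral geometry. → tetrahedral.
For [Rh(CO)(PPh3)3]^+: Carbonyl is neutral; triphenylphosphine is neutral; balancing the +1 overall charge requires Rh(I). Rh sits in group 9, so the d-electron count is 9 − 1 = 8. A 4d d⁸ ion has a large crystal-field splitting; square planar leaves the high-energy d_{x²−y²} orbital empty and maximises CFSE. → square planar.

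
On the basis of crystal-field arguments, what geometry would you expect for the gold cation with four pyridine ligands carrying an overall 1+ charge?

Summing ligand charges against the +1 overall charge gives an oxidation state of +1 for gold.
Gold is a group-11 element; Au(I) is therefore d¹⁰.
With 4 monodentate ligands the coordination number is 4.
A d¹⁰ ion has no crystal-field stabilisation preference between square planar and tetrahedral, so four ligands adopt the sterically favoured tetrahedral geometry.

tetrahedral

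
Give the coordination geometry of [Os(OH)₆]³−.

octahedral

Each hydroxide is −1; balancing the −3 overall charge requires Os(III).
Os sits in group 8, so the d-electron count is 8 − 3 = 5.
Coordination number: 6.
Six donors around a single metal centre give an octahedral coordination sphere.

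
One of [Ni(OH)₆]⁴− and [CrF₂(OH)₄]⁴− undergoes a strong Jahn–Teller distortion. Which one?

[CrF₂(OH)₄]⁴−

[Ni(OH)₆]⁴−: Summing ligand charges against the −4 overall charge gives an oxidation state of +2 for nickel. Nickel is a group-10 element; Ni(II) is therefore d⁸. The d⁸ configuration leaves the e_g set evenly filled (or empty) — no strong Jahn–Teller driving force.
[CrF₂(OH)₄]⁴−: Each fluoride is −1; each hydroxide is −1; balancing the −4 overall charge requires Cr(II). Group 6 minus oxidation state 2 gives a d⁴ configuration. Fluoride and hydroxide are weak-field ligands for a first-row metal, so the complex is high-spin. The t₂g³e_g¹ (high-spin) configuration has an unevenly filled e_g set; the Jahn–Teller theorem predicts a tetragonal distortion (typically axial elongation) to lift the degeneracy.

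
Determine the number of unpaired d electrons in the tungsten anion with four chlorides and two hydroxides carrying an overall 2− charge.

Each chloride is −1; each hydroxide is −1; balancing the −2 overall charge requires W(IV).
Tungsten is a group-6 element; W(IV) is therefore d².
In an octahedral field the d² configuration is t₂g²e_g⁰ (only one arrangement possible), giving 2 unpaired electrons.

2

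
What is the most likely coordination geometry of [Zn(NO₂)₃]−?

trigonal planar

Each nitro (N-bound nitrite) is −1; balancing the −1 overall charge requires Zn(II).
Zn sits in group 12, so the d-electron count is 12 − 2 = 10.
With 3 monodentate ligands the coordination number is 3.
Three ligands around a d¹⁰ centre minimise repulsion in a trigonal-planar arrangement.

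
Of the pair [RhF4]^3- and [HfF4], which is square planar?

[RhF4]^3-

For [RhF4]^3-: Summing ligand charges against the −3 overall charge gives an oxidation state of +1 for rhodium. Group 9 minus oxidation state 1 gives a d⁸ configuration. A 4d d⁸ ion has a large crystal-field splitting; square planar leaves the high-energy d_{x²−y²} orbital empty and maximises CFSE. → square planar.
For [HfF4]: Each fluoride is −1; balancing the 0 overall charge requires Hf(IV). Group 4 minus oxidation state 4 gives a d⁰ configuration. A d⁰ ion has no crystal-field stabilisation preference between square planar and tetrahedral, so four ligands adopt the sterically favoured tetrahedral geometry. → tetrahedral.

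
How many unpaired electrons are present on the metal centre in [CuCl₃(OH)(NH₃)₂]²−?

Summing ligand charges against the −2 overall charge gives an oxidation state of +2 for copper.
Group 11 minus oxidation state 2 gives a d⁹ configuration.
In an octahedral field the d⁹ configuration is t₂g⁶e_g³ (only one arrangement possible), giving 1 unpaired electron.

1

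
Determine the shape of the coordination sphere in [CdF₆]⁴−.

Each fluoride is −1; balancing the −4 overall charge requires Cd(II).
Group 12 minus oxidation state 2 gives a d¹⁰ configuration.
Coordination number: 6.
Six donors around a single metal centre give an octahedral coordination sphere.

octahedral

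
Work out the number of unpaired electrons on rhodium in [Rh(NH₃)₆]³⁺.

0

Summing ligand charges against the +3 overall charge gives an oxidation state of +3 for rhodium.
Group 9 minus oxidation state 3 gives a d⁶ configuration.
The spin state decides the count: a 4d ion has a large Δₒ and is invariably low-spin.
An octahedral low-spin d⁶ ion is t₂g⁶e_g⁰, giving 0 unpaired electrons.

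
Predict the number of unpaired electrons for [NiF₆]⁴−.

Summing ligand charges against the −4 overall charge gives an oxidation state of +2 for nickel.
Ni sits in group 10, so the d-electron count is 10 − 2 = 8.
In an octahedral field the d⁸ configuration is t₂g⁶e_g² (only one arrangement possible), giving 2 unpaired electrons.

2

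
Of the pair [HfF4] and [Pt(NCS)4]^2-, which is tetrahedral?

[HfF4]

For [HfF4]: Each fluoride is −1; balancing the 0 overall charge requires Hf(IV). Hafnium is a group-4 element; Hf(IV) is therefore d⁰. A d⁰ ion has no crystal-field stabilisation preference between square planar and tetrahedral, so four ligands adopt the sterically favoured tetrahedral geometry. → tetrahedral.
For [Pt(NCS)4]^2-: Each isothiocyanate is −1; balancing the −2 overall charge requires Pt(II). Group 10 minus oxidation state 2 gives a d⁸ configuration. A 5d d⁸ ion has a large crystal-field splitting; square planar leaves the high-energy d_{x²−y²} orbital empty and maximises CFSE. → square planar.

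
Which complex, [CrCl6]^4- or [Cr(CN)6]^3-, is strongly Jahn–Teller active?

[CrCl6]^4-: Ligand charges: each chloride is −1. With an overall charge of −4 the chromium centre must be in the +2 oxidation state. Group 6 minus oxidation state 2 gives a d⁴ configuration. Chloride is a weak-field ligand for a first-row metal, so the complex is high-spin. The t₂g³e_g¹ (high-spin) configuration has an unevenly filled e_g set; the Jahn–Teller theorem predicts a tetragonal distortion (typically axial elongation) to lift the degeneracy.
[Cr(CN)6]^3-: Ligand charges: each cyanide is −1. With an overall charge of −3 the chromium centre must be in the +3 oxidation state. Chromium is a group-6 element; Cr(III) is therefore d³. The d³ configuration leaves the e_g set evenly filled (or empty) — no strong Jahn–Teller driving force.

[CrCl6]^4-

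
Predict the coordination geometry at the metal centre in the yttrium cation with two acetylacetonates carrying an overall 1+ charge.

tetrahedral

Ligand charges: each acetylacetonate is −1. With an overall charge of +1 the yttrium centre must be in the +3 oxidation state.
Y sits in group 3, so the d-electron count is 3 − 3 = 0.
Counting donor atoms: 2×acetylacetonate (bidentate) → 4 donors. Coordination number = 4.
A d⁰ ion has no crystal-field stabilisation preference between square planar and tetrahedral, so four ligands adopt the sterically favoured tetrahedral geometry.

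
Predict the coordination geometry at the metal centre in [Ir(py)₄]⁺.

Ligand charges: pyridine is neutral. With an overall charge of +1 the iridium centre must be in the +1 oxidation state.
Iridium is a group-9 element; Ir(I) is therefore d⁸.
With 4 monodentate ligands the coordination number is 4.
A 5d d⁸ ion has a large crystal-field splitting; square planar leaves the high-energy d_{x²−y²} orbital empty and maximises CFSE.

square planar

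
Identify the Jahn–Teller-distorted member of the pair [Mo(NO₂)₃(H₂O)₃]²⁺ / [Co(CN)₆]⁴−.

[Co(CN)₆]⁴−

[Mo(NO₂)₃(H₂O)₃]²⁺: Each nitro (N-bound nitrite) is −1; water is neutral; balancing the +2 overall charge requires Mo(V). Group 6 minus oxidation state 5 gives a d¹ configuration. The d¹ configuration leaves the e_g set evenly filled (or empty) — no strong Jahn–Teller driving force.
[Co(CN)₆]⁴−: Summing ligand charges against the −4 overall charge gives an oxidation state of +2 for cobalt. Co sits in group 9, so the d-electron count is 9 − 2 = 7. Cyanide is a strong-field ligand (high in the spectrochemical series) for a first-row metal, so the complex is low-spin. The t₂g⁶e_g¹ (low-spin) configuration has an unevenly filled e_g set; the Jahn–Teller theorem predicts a tetragonal distortion (typically axial elongation) to lift the degeneracy.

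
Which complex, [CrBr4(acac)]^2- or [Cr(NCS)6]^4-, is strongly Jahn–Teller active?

[Cr(NCS)6]^4-

[CrBr4(acac)]^2-: Ligand charges: each bromide is −1; each acetylacetonate is −1. With an overall charge of −2 the chromium centre must be in the +3 oxidation state. Cr sits in group 6, so the d-electron count is 6 − 3 = 3. The d³ configuration leaves the e_g set evenly filled (or empty) — no strong Jahn–Teller driving force.
[Cr(NCS)6]^4-: Summing ligand charges against the −4 overall charge gives an oxidation state of +2 for chromium. Group 6 minus oxidation state 2 gives a d⁴ configuration. Isothiocyanate is a weak-field ligand for a first-row metal, so the complex is high-spin. The t₂g³e_g¹ (high-spin) configuration has an unevenly filled e_g set; the Jahn–Teller theorem predicts a tetragonal distortion (typically axial elongation) to lift the degeneracy.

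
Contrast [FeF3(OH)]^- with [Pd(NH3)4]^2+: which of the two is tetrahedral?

For [FeF3(OH)]^-: Ligand charges: each fluoride is −1; each hydroxide is −1. With an overall charge of −1 the iron centre must be in the +3 oxidation state. Fe sits in group 8, so the d-electron count is 8 − 3 = 5. A high-spin d⁵ ion has zero CFSE in either geometry, so four ligands adopt the sterically favoured tetrahedral geometry. → tetrahedral.
For [Pd(NH3)4]^2+: Ligand charges: ammonia is neutral. With an overall charge of +2 the palladium centre must be in the +2 oxidation state. Palladium is a group-10 element; Pd(II) is therefore d⁸. A 4d d⁸ ion has a large crystal-field splitting; square planar leaves the high-energy d_{x²−y²} orbital empty and maximises CFSE. → square planar.

[FeF3(OH)]^-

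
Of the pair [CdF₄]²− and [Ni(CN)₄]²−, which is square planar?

[Ni(CN)₄]²−

For [CdF₄]²−: Summing ligand charges against the −2 overall charge gives an oxidation state of +2 for cadmium. Group 12 minus oxidation state 2 gives a d¹⁰ configuration. A d¹⁰ ion has no crystal-field stabilisation preference between square planar and tetrahedral, so four ligands adopt the sterically favoured tetrahedral geometry. → tetrahedral.
For [Ni(CN)₄]²−: Ligand charges: each cyanide is −1. With an overall charge of −2 the nickel centre must be in the +2 oxidation state. Nickel is a group-10 element; Ni(II) is therefore d⁸. Cyanide is a strong-field ligand (high in the spectrochemical series). A 3d d⁸ ion with strong-field ligands gains enough CFSE to favour square planar over tetrahedral. → square planar.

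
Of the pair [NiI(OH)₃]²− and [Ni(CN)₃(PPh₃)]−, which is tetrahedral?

[NiI(OH)₃]²−

For [NiI(OH)₃]²−: Summing ligand charges against the −2 overall charge gives an oxidation state of +2 for nickel. Ni sits in group 10, so the d-electron count is 10 − 2 = 8. Hydroxide and iodide are weak-field ligands. With weak-field ligands the CFSE gain from square planar is small, so a 3d d⁸ ion takes the sterically preferred tetrahedral geometry. → tetrahedral.
For [Ni(CN)₃(PPh₃)]−: Ligand charges: each cyanide is −1; triphenylphosphine is neutral. With an overall charge of −1 the nickel centre must be in the +2 oxidation state. Ni sits in group 10, so the d-electron count is 10 − 2 = 8. Cyanide and triphenylphosphine are strong-field ligands (high in the spectrochemical series). A 3d d⁸ ion with strong-field ligands gains enough CFSE to favour square planar over tetrahedral. → square planar.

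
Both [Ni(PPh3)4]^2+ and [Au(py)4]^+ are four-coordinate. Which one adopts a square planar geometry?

For [Ni(PPh3)4]^2+: Triphenylphosphine is neutral; balancing the +2 overall charge requires Ni(II). Ni sits in group 10, so the d-electron count is 10 − 2 = 8. Triphenylphosphine is a strong-field ligand (high in the spectrochemical series). A 3d d⁸ ion with strong-field ligands gains enough CFSE to favour square planar over tetrahedral. → square planar.
For [Au(py)4]^+: Pyridine is neutral; balancing the +1 overall charge requires Au(I). Au sits in group 11, so the d-electron count is 11 − 1 = 10. A d¹⁰ ion has no crystal-field stabilisation preference between square planar and tetrahedral, so four ligands adopt the sterically favoured tetrahedral geometry. → tetrahedral.

[Ni(PPh3)4]^2+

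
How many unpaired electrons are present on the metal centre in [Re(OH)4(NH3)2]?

Summing ligand charges against the 0 overall charge gives an oxidation state of +4 for rhenium.
Re sits in group 7, so the d-electron count is 7 − 4 = 3.
In an octahedral field the d³ configuration is t₂g³e_g⁰ (only one arrangement possible), giving 3 unpaired electrons.

3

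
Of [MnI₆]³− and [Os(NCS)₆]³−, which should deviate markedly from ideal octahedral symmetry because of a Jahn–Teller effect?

[MnI₆]³−

[MnI₆]³−: Summing ligand charges against the −3 overall charge gives an oxidation state of +3 for manganese. Mn sits in group 7, so the d-electron count is 7 − 3 = 4. Iodide is a weak-field ligand for a first-row metal, so the complex is high-spin. The t₂g³e_g¹ (high-spin) configuration has an unevenly filled e_g set; the Jahn–Teller theorem predicts a tetragonal distortion (typically axial elongation) to lift the degeneracy.
[Os(NCS)₆]³−: Summing ligand charges against the −3 overall charge gives an oxidation state of +3 for osmium. Group 8 minus oxidation state 3 gives a d⁵ configuration. A 5d ion has a large Δₒ and is invariably low-spin. The d⁵ configuration leaves the e_g set evenly filled (or empty) — no strong Jahn–Teller driving force.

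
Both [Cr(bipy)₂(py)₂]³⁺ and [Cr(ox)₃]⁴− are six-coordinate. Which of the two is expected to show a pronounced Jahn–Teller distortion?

[Cr(bipy)₂(py)₂]³⁺: 2,2′-bipyridine is neutral; pyridine is neutral; balancing the +3 overall charge requires Cr(III). Chromium is a group-6 element; Cr(III) is therefore d³. The d³ configuration leaves the e_g set evenly filled (or empty) — no strong Jahn–Teller driving force.
[Cr(ox)₃]⁴−: Summing ligand charges against the −4 overall charge gives an oxidation state of +2 for chromium. Cr sits in group 6, so the d-electron count is 6 − 2 = 4. Oxalate is a weak-field ligand for a first-row metal, so the complex is high-spin. The t₂g³e_g¹ (high-spin) configuration has an unevenly filled e_g set; the Jahn–Teller theorem predicts a tetragonal distortion (typically axial elongation) to lift the degeneracy.

[Cr(ox)₃]⁴−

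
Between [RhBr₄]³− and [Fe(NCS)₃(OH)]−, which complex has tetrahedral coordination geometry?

For [RhBr₄]³−: Each bromide is −1; balancing the −3 overall charge requires Rh(I). Rh sits in group 9, so the d-electron count is 9 − 1 = 8. A 4d d⁸ ion has a large crystal-field splitting; square planar leaves the high-energy d_{x²−y²} orbital empty and maximises CFSE. → square planar.
For [Fe(NCS)₃(OH)]−: Each isothiocyanate is −1; each hydroxide is −1; balancing the −1 overall charge requires Fe(III). Iron is a group-8 element; Fe(III) is therefore d⁵. A high-spin d⁵ ion has zero CFSE in either geometry, so four ligands adopt the sterically favoured tetrahedral geometry. → tetrahedral.

[Fe(NCS)₃(OH)]−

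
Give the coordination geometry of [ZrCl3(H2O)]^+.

Each chloride is −1; water is neutral; balancing the +1 overall charge requires Zr(IV).
Zirconium is a group-4 element; Zr(IV) is therefore d⁰.
Coordination number: 4.
A d⁰ ion has no crystal-field stabilisation preference between square planar and tetrahedral, so four ligands adopt the sterically favoured tetrahedral geometry.

tetrahedral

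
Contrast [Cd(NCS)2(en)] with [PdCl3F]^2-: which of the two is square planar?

[PdCl3F]^2-

For [Cd(NCS)2(en)]: Each isothiocyanate is −1; ethylenediamine is neutral; balancing the 0 overall charge requires Cd(II). Cadmium is a group-12 element; Cd(II) is therefore d¹⁰. A d¹⁰ ion has no crystal-field stabilisation preference between square planar and tetrahedral, so four ligands adopt the sterically favoured tetrahedral geometry. → tetrahedral.
For [PdCl3F]^2-: Ligand charges: each chloride is −1; each fluoride is −1. With an overall charge of −2 the palladium centre must be in the +2 oxidation state. Pd sits in group 10, so the d-electron count is 10 − 2 = 8. A 4d d⁸ ion has a large crystal-field splitting; square planar leaves the high-energy d_{x²−y²} orbital empty and maximises CFSE. → square planar.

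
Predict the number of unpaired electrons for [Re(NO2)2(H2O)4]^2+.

Each nitro (N-bound nitrite) is −1; water is neutral; balancing the +2 overall charge requires Re(IV).
Group 7 minus oxidation state 4 gives a d³ configuration.
In an octahedral field the d³ configuration is t₂g³e_g⁰ (only one arrangement possible), giving 3 unpaired electrons.

3 unpaired electrons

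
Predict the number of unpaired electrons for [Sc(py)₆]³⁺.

Pyridine is neutral; balancing the +3 overall charge requires Sc(III).
Sc sits in group 3, so the d-electron count is 3 − 3 = 0.
In an octahedral field the d⁰ configuration is t₂g⁰e_g⁰, giving 0 unpaired electrons.

0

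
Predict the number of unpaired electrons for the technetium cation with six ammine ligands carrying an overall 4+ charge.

Ammonia is neutral; balancing the +4 overall charge requires Tc(IV).
Technetium is a group-7 element; Tc(IV) is therefore d³.
In an octahedral field the d³ configuration is t₂g³e_g⁰ (only one arrangement possible), giving 3 unpaired electrons.

3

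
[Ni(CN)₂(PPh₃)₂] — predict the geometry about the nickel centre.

square planar

Each cyanide is −1; triphenylphosphine is neutral; balancing the 0 overall charge requires Ni(II).
Group 10 minus oxidation state 2 gives a d⁸ configuration.
Coordination number: 4.
Cyanide and triphenylphosphine are strong-field ligands (high in the spectrochemical series).
A 3d d⁸ ion with strong-field ligands gains enough CFSE to favour square planar over tetrahedral.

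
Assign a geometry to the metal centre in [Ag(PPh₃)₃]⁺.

trigonal planar

Summing ligand charges against the +1 overall charge gives an oxidation state of +1 for silver.
Silver is a group-11 element; Ag(I) is therefore d¹⁰.
With 3 monodentate ligands the coordination number is 3.
Three ligands around a d¹⁰ centre minimise repulsion in a trigonal-planar arrangement.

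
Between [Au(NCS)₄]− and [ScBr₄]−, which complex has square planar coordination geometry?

For [Au(NCS)₄]−: Summing ligand charges against the −1 overall charge gives an oxidation state of +3 for gold. Gold is a group-11 element; Au(III) is therefore d⁸. A 5d d⁸ ion has a large crystal-field splitting; square planar leaves the high-energy d_{x²−y²} orbital empty and maximises CFSE. → square planar.
For [ScBr₄]−: Each bromide is −1; balancing the −1 overall charge requires Sc(III). Scandium is a group-3 element; Sc(III) is therefore d⁰. A d⁰ ion has no crystal-field stabilisation preference between square planar and tetrahedral, so four ligands adopt the sterically favoured tetrahedral geometry. → tetrahedral.

[Au(NCS)₄]−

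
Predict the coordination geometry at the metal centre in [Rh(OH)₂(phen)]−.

square planar

Ligand charges: each hydroxide is −1; 1,10-phenanthroline is neutral. With an overall charge of −1 the rhodium centre must be in the +1 oxidation state.
Rh sits in group 9, so the d-electron count is 9 − 1 = 8.
Counting donor atoms: 2×hydroxide (monodentate) → 2 donors; 1×1,10-phenanthroline (bidentate) → 2 donors. Coordination number = 4.
A 4d d⁸ ion has a large crystal-field splitting; square planar leaves the high-energy d_{x²−y²} orbital empty and maximises CFSE.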